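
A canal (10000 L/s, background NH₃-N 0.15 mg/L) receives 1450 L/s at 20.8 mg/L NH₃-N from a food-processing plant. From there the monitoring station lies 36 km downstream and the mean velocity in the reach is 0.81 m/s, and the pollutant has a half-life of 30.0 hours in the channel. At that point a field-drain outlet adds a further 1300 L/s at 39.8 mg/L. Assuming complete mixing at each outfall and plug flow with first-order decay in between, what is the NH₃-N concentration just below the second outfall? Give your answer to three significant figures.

Flow-weighted average: C = (10000·0.1500 + 1450·20.80) / 11450 = 31660/11450 = 2.765 mg/L; combined flow 11450 L/s.
Travel time t = 36·1000 / 0.81 = 44440 s = 12.35 h.
Half-life 30.0 h → k = ln 2 / 30.0 = 0.02310 h⁻¹ = 0.5545 d⁻¹.
After decay, C = 2.765 × e^(−kt) = 2.765 × 0.7518 = 2.079 mg/L.
Second outfall: C = (11450·2.079 + 1300·39.80)/12750 = 5.925 mg/L.

5.92 mg/L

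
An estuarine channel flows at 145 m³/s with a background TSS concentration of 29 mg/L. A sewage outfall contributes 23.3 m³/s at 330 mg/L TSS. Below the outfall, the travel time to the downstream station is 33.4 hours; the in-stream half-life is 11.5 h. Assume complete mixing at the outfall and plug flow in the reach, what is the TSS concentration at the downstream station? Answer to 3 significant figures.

Mass balance: C = (145.0·29.00 + 23.30·330.0) / 168.3 = 11890/168.3 = 70.67 mg/L.
Half-life 11.5 h → k = ln 2 / 11.5 = 0.06027 h⁻¹ = 1.447 d⁻¹.
First-order decay: C = 70.67·exp(−k·t) = 70.67·0.1336 = 9.439 mg/L.

9.44 mg/L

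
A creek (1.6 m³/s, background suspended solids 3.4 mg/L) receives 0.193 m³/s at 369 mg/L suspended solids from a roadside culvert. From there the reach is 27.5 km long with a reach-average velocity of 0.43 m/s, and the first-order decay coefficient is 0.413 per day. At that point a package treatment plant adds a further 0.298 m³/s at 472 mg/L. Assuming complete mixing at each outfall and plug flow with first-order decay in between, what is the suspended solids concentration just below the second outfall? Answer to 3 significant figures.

94.3 mg/L

Mass balance: C = (1.600·3.400 + 0.1930·369.0) / 1.793 = 76.66/1.793 = 42.75 mg/L; combined flow 1.793 m³/s.
Travel time t = 27.5·1000 / 0.43 = 63950 s = 17.76 h.
After decay, C = 42.75 × e^(−kt) = 42.75 × 0.7366 = 31.49 mg/L.
Second outfall: C = (1.793·31.49 + 0.2980·472.0)/2.091 = 94.27 mg/L.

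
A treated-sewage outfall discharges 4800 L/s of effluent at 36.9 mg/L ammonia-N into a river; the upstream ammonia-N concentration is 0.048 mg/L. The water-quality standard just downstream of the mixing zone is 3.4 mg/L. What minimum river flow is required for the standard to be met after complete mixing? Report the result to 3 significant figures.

48000 L/s

Set C_mix = 3.4: (Q·0.04800 + 4800·36.90) / (Q + 4800) = 3.4
→ Q = 4800·(36.90 − 3.4)/(3.4 − 0.04800) = 47970 L/s.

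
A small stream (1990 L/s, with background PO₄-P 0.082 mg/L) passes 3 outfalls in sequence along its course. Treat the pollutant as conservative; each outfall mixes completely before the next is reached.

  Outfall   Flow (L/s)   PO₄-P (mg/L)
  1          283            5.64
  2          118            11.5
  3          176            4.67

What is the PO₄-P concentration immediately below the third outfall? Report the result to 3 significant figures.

Below outfall 1: Q → 2273 L/s, C = (1990·0.08200 + 283.0·5.640)/2273 = 0.7740 mg/L.
Below outfall 2: Q → 2391 L/s, C = (2273·0.7740 + 118.0·11.50)/2391 = 1.303 mg/L.
Below outfall 3: Q → 2567 L/s, C = (2391·1.303 + 176.0·4.670)/2567 = 1.534 mg/L.

1.53 mg/L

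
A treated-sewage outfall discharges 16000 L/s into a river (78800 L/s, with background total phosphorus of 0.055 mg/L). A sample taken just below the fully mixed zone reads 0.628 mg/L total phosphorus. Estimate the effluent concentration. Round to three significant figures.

Mass balance: 78800·0.05500 + 16000·Cₑ = 94800·0.6280
→ Cₑ = (94800·0.6280 − 78800·0.05500) / 16000 = 3.450 mg/L.

3.45 mg/L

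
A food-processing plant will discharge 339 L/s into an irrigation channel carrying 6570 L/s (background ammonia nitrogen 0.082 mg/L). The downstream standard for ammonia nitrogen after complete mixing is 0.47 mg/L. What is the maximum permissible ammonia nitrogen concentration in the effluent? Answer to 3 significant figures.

At the limit, (Qr·Cr + Qe·Cₑ)/(Qr + Qe) = 0.47:
Cₑ = (6909·0.47 − 6570·0.08200) / 339.0 = 7.990 mg/L.

7.99 mg/L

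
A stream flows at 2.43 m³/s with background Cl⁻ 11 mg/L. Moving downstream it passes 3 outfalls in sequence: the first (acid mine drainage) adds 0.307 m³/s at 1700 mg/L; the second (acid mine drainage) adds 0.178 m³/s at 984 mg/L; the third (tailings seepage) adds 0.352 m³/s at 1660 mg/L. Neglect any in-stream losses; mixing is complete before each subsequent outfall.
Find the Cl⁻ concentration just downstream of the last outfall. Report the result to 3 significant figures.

Below outfall 1: Q → 2.737 m³/s, C = (2.430·11.00 + 0.3070·1700)/2.737 = 200.4 mg/L.
Below outfall 2: Q → 2.915 m³/s, C = (2.737·200.4 + 0.1780·984.0)/2.915 = 248.3 mg/L.
Below outfall 3: Q → 3.267 m³/s, C = (2.915·248.3 + 0.3520·1660)/3.267 = 400.4 mg/L.

400 mg/L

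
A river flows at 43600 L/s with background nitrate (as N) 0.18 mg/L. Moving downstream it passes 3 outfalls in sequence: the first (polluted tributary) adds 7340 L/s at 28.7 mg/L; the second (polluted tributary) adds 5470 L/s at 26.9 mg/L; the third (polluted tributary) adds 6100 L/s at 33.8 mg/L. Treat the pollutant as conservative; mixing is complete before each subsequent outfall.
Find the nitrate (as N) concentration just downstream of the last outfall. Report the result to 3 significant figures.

9.15 mg/L

After outfall 1: Q = 43600 + 7340 = 50940 L/s; C = (43600·0.1800 + 7340·28.70)/50940 = 4.289 mg/L.
After outfall 2: Q = 50940 + 5470 = 56410 L/s; C = (50940·4.289 + 5470·26.90)/56410 = 6.482 mg/L.
After outfall 3: Q = 56410 + 6100 = 62510 L/s; C = (56410·6.482 + 6100·33.80)/62510 = 9.148 mg/L.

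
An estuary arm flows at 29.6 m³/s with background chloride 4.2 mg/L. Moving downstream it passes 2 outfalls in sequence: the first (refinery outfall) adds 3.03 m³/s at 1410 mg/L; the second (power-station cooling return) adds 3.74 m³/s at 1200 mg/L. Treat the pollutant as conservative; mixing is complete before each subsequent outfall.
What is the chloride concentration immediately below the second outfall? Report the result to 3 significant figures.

244 mg/L

Below outfall 1: Q → 32.63 m³/s, C = (29.60·4.200 + 3.030·1410)/32.63 = 134.7 mg/L.
Below outfall 2: Q → 36.37 m³/s, C = (32.63·134.7 + 3.740·1200)/36.37 = 244.3 mg/L.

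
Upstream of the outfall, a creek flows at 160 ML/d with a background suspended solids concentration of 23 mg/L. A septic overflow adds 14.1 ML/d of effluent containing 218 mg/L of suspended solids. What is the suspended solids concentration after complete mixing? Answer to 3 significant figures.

Conservation of mass: C = (160.0·23.00 + 14.10·218.0) / 174.1 = 6754/174.1 = 38.79 mg/L.

38.8 mg/L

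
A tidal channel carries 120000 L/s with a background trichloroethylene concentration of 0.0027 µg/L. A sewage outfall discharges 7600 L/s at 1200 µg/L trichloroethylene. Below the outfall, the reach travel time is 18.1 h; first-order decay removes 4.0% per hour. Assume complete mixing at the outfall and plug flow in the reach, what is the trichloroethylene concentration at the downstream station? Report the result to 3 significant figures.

34.1 µg/L

Mass balance: C = (120000·0.002700 + 7600·1200) / 127600 = 9120000/127600 = 71.48 µg/L.
4.0%/h lost → k = −ln(1 − 0.04) = 0.04082 h⁻¹.
First-order decay: C = 71.48·exp(−k·t) = 71.48·0.4776 = 34.14 µg/L.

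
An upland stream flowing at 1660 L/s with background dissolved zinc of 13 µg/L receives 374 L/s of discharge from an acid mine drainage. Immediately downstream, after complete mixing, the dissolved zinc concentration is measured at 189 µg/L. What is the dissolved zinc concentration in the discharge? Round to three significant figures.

970 µg/L

Mass balance: 1660·13.00 + 374.0·Cₑ = 2034·189.0
→ Cₑ = (2034·189.0 − 1660·13.00) / 374.0 = 970.2 µg/L.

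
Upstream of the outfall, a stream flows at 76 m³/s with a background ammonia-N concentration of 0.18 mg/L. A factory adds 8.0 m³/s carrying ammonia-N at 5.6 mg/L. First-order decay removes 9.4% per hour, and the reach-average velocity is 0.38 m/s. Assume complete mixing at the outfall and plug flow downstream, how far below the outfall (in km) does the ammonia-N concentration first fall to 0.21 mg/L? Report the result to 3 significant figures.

Mass balance: C = (76.00·0.1800 + 8.000·5.600) / 84.00 = 58.48/84.00 = 0.6962 mg/L.
9.4%/h lost → k = −ln(1 − 0.094) = 0.09872 h⁻¹.
Set 0.6962·exp(−k·t) = 0.21 → t = ln(0.6962/0.21)/k = 43710 s = 12.14 h.
Distance = v·t = 0.38·43710 = 16610 m = 16.61 km.

16.6 km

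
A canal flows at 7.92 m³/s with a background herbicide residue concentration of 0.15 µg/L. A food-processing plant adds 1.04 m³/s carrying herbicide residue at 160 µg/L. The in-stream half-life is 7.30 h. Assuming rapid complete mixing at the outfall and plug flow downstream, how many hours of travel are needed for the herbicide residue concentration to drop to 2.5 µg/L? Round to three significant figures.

21.2 h

Conservation of mass: C = (7.920·0.1500 + 1.040·160.0) / 8.960 = 167.6/8.960 = 18.70 µg/L.
Half-life 7.30 h → k = ln 2 / 7.30 = 0.09495 h⁻¹ = 2.279 d⁻¹.
18.70·exp(−k·t) = 2.5 → t = ln(18.70/2.5)/k = 76300 s = 21.19 h.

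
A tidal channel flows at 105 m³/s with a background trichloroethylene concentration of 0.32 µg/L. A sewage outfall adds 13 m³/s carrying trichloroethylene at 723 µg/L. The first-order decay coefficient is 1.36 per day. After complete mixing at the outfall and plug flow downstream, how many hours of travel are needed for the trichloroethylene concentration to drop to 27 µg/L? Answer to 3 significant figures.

After mixing, C = (105.0·0.3200 + 13.00·723.0) / 118.0 = 9433/118.0 = 79.94 µg/L.
79.94·exp(−k·t) = 27 → t = ln(79.94/27)/k = 68960 s = 19.15 h.

19.2 h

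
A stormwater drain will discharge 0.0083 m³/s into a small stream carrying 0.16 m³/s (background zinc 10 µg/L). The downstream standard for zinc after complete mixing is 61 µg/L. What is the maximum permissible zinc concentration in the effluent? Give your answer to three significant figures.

At the limit, (Qr·Cr + Qe·Cₑ)/(Qr + Qe) = 61:
Cₑ = (0.1683·61 − 0.1600·10.00) / 0.008300 = 1044 µg/L.

1040 µg/L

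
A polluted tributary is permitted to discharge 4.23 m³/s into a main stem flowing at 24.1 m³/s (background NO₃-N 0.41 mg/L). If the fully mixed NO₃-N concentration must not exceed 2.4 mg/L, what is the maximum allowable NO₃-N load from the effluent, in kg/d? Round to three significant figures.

Mass balance at the limit: 24.10·0.4100 + 4.230·Cₑ = 28.33·2.4 → Cₑ = 13.74 mg/L.
Load = 4.230 m³/s × 13.74 g/m³ × 86 400 s/d = 5021 kg/d.

5020 kg/d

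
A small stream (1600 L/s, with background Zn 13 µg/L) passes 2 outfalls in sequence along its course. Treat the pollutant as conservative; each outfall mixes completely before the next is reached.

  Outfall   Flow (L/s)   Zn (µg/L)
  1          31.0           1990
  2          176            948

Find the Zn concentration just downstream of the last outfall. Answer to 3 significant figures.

Below outfall 1: Q → 1631 L/s, C = (1600·13.00 + 31.00·1990)/1631 = 50.58 µg/L.
Below outfall 2: Q → 1807 L/s, C = (1631·50.58 + 176.0·948.0)/1807 = 138.0 µg/L.

138 µg/L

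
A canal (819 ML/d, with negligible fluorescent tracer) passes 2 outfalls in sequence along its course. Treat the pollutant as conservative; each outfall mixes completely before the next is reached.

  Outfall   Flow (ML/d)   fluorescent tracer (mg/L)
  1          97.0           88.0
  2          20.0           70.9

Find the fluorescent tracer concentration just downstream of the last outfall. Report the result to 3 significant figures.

10.6 mg/L

Outfall 1: combined Q = 916.0 ML/d; C = (819.0·0 + 97.00·88.00)/916.0 = 9.319 mg/L.
Outfall 2: combined Q = 936.0 ML/d; C = (916.0·9.319 + 20.00·70.90)/936.0 = 10.63 mg/L.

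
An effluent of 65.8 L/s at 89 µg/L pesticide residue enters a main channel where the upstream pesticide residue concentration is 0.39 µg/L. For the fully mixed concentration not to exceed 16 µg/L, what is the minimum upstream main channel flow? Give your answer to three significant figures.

Set C_mix = 16: (Q·0.3900 + 65.80·89.00) / (Q + 65.80) = 16
→ Q = 65.80·(89.00 − 16)/(16 − 0.3900) = 307.7 L/s.

308 L/s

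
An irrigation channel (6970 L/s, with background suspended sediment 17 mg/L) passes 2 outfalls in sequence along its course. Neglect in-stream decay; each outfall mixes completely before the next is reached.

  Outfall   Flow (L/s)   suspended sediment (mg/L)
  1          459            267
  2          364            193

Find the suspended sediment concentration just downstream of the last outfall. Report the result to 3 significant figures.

Below outfall 1: Q → 7429 L/s, C = (6970·17.00 + 459.0·267.0)/7429 = 32.45 mg/L.
Below outfall 2: Q → 7793 L/s, C = (7429·32.45 + 364.0·193.0)/7793 = 39.95 mg/L.

39.9 mg/L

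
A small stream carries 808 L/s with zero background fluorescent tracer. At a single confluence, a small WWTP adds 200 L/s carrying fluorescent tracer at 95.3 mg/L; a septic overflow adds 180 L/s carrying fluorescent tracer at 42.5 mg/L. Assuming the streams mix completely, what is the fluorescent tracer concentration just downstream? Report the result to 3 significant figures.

22.5 mg/L

Mass balance: C = (808.0·0 + 200.0·95.30 + 180.0·42.50) / 1188 = 26710/1188 = 22.48 mg/L.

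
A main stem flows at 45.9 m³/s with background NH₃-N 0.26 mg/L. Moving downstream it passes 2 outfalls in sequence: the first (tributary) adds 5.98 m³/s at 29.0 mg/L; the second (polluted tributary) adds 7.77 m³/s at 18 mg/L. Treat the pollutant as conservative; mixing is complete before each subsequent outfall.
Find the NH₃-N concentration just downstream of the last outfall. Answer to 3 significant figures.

5.45 mg/L

Below outfall 1: Q → 51.88 m³/s, C = (45.90·0.2600 + 5.980·29.00)/51.88 = 3.573 mg/L.
Below outfall 2: Q → 59.65 m³/s, C = (51.88·3.573 + 7.770·18.00)/59.65 = 5.452 mg/L.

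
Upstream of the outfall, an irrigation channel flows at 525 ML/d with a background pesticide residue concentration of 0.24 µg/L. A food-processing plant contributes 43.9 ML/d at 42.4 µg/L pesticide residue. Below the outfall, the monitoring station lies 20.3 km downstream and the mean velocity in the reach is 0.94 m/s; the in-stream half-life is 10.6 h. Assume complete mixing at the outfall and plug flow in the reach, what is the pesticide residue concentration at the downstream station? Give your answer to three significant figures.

Mixed concentration C = ΣQC/ΣQ = (525.0·0.2400 + 43.90·42.40) / 568.9 = 1987/568.9 = 3.493 µg/L.
Travel time t = 20.3·1000 / 0.94 = 21600 s = 5.999 h.
Half-life 10.6 h → k = ln 2 / 10.6 = 0.06539 h⁻¹ = 1.569 d⁻¹.
First-order decay: C = 3.493·exp(−k·t) = 3.493·0.6755 = 2.360 µg/L.

2.36 µg/L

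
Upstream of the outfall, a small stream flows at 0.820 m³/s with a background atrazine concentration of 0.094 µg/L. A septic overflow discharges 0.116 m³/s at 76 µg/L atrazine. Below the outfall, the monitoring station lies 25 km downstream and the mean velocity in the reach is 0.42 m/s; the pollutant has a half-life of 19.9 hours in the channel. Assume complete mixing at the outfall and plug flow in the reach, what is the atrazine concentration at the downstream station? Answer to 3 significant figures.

Mixed concentration C = ΣQC/ΣQ = (0.8200·0.09400 + 0.1160·76.00) / 0.9360 = 8.893/0.9360 = 9.501 µg/L.
Travel time t = 25·1000 / 0.42 = 59520 s = 16.53 h.
Half-life 19.9 h → k = ln 2 / 19.9 = 0.03483 h⁻¹ = 0.8360 d⁻¹.
First-order decay: C = 9.501·exp(−k·t) = 9.501·0.5622 = 5.341 µg/L.

5.34 µg/L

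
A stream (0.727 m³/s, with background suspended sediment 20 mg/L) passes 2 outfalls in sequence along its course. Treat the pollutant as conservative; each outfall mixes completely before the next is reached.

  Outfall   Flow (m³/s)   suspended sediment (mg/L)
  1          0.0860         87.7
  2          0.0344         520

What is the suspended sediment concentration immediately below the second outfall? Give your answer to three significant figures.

47.2 mg/L

Outfall 1: combined Q = 0.8130 m³/s; C = (0.7270·20.00 + 0.08600·87.70)/0.8130 = 27.16 mg/L.
Outfall 2: combined Q = 0.8474 m³/s; C = (0.8130·27.16 + 0.03440·520.0)/0.8474 = 47.17 mg/L.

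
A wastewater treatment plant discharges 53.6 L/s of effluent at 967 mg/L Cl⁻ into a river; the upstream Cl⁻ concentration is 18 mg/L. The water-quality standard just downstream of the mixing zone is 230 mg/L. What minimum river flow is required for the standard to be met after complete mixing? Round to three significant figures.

Set C_mix = 230: (Q·18.00 + 53.60·967.0) / (Q + 53.60) = 230
→ Q = 53.60·(967.0 − 230)/(230 − 18.00) = 186.3 L/s.

186 L/s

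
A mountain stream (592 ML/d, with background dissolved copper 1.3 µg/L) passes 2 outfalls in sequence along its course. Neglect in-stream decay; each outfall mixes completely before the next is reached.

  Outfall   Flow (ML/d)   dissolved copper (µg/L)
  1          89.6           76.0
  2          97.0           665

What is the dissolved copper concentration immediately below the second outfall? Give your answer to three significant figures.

Outfall 1: combined Q = 681.6 ML/d; C = (592.0·1.300 + 89.60·76.00)/681.6 = 11.12 µg/L.
Outfall 2: combined Q = 778.6 ML/d; C = (681.6·11.12 + 97.00·665.0)/778.6 = 92.58 µg/L.

92.6 µg/L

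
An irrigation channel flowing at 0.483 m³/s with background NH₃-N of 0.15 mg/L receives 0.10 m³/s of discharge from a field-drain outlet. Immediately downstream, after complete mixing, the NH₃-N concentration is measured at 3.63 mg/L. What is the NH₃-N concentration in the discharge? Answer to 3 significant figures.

20.4 mg/L

Mass balance: 0.4830·0.1500 + 0.1000·Cₑ = 0.5830·3.630
→ Cₑ = (0.5830·3.630 − 0.4830·0.1500) / 0.1000 = 20.44 mg/L.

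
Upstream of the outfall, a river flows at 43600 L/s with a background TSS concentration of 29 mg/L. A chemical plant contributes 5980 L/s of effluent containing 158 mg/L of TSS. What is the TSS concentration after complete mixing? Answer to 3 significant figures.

After mixing, C = (43600·29.00 + 5980·158.0) / 49580 = 2209000/49580 = 44.56 mg/L.

44.6 mg/L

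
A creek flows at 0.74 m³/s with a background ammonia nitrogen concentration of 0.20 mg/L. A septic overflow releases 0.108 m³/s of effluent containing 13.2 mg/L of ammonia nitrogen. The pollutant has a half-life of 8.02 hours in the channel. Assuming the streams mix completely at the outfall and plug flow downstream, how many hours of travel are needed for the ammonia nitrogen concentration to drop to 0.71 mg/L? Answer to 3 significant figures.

Mass balance: C = (0.7400·0.2000 + 0.1080·13.20) / 0.8480 = 1.574/0.8480 = 1.856 mg/L.
Half-life 8.02 h → k = ln 2 / 8.02 = 0.08643 h⁻¹ = 2.074 d⁻¹.
1.856·exp(−k·t) = 0.71 → t = ln(1.856/0.71)/k = 40020 s = 11.12 h.

11.1 h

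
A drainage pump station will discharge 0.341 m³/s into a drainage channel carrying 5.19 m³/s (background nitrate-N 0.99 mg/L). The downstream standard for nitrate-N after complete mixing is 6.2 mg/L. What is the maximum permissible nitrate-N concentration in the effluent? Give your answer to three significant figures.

At the limit, (Qr·Cr + Qe·Cₑ)/(Qr + Qe) = 6.2:
Cₑ = (5.531·6.2 − 5.190·0.9900) / 0.3410 = 85.50 mg/L.

85.5 mg/L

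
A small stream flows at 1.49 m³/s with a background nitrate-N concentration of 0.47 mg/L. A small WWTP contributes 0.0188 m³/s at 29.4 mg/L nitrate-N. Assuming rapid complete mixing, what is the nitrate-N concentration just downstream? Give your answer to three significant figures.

0.830 mg/L

Flow-weighted average: C = (1.490·0.4700 + 0.01880·29.40) / 1.509 = 1.253/1.509 = 0.8305 mg/L.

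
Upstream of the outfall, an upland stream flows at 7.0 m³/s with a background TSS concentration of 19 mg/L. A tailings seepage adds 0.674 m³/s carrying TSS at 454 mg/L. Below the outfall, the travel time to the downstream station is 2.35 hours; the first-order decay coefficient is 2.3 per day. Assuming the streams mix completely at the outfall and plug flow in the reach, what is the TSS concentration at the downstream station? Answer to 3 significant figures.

After mixing, C = (7.000·19.00 + 0.6740·454.0) / 7.674 = 439.0/7.674 = 57.21 mg/L.
First-order decay: C = 57.21·exp(−k·t) = 57.21·0.7983 = 45.67 mg/L.

45.7 mg/L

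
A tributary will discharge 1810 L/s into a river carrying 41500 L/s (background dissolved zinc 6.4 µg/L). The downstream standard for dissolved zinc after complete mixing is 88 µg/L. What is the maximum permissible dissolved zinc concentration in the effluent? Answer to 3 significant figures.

1960 µg/L

At the limit, (Qr·Cr + Qe·Cₑ)/(Qr + Qe) = 88:
Cₑ = (43310·88 − 41500·6.400) / 1810 = 1959 µg/L.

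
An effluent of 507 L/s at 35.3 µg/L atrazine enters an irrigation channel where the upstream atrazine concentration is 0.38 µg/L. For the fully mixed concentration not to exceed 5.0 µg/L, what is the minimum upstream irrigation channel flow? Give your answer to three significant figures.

3330 L/s

Set C_mix = 5.0: (Q·0.3800 + 507.0·35.30) / (Q + 507.0) = 5.0
→ Q = 507.0·(35.30 − 5.0)/(5.0 − 0.3800) = 3325 L/s.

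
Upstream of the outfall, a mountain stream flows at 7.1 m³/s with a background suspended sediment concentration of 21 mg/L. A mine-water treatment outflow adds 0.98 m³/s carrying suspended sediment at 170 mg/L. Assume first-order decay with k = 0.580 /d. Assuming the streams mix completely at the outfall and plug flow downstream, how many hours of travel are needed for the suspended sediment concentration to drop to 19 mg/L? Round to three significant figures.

After mixing, C = (7.100·21.00 + 0.9800·170.0) / 8.080 = 315.7/8.080 = 39.07 mg/L.
39.07·exp(−k·t) = 19 → t = ln(39.07/19)/k = 107400 s = 29.83 h.

29.8 h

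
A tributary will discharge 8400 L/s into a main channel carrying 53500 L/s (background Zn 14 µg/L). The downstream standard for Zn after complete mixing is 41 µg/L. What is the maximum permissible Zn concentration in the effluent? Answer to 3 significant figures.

At the limit, (Qr·Cr + Qe·Cₑ)/(Qr + Qe) = 41:
Cₑ = (61900·41 − 53500·14.00) / 8400 = 213.0 µg/L.

213 µg/L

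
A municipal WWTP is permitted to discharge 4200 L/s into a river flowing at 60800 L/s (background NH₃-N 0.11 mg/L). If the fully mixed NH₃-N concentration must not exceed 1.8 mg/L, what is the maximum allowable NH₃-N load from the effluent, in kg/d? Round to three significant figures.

Mass balance at the limit: 60800·0.1100 + 4200·Cₑ = 65000·1.8 → Cₑ = 26.26 mg/L.
4200 L/s = 4.200 m³/s. Load = 4.200 m³/s × 26.26 g/m³ × 86 400 s/d = 9531 kg/d.

9530 kg/d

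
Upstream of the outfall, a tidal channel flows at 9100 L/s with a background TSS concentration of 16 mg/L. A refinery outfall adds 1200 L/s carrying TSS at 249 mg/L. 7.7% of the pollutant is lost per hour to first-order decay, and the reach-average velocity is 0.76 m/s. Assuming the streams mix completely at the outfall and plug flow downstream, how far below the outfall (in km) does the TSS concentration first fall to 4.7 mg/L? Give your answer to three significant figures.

Conservation of mass: C = (9100·16.00 + 1200·249.0) / 10300 = 444400/10300 = 43.15 mg/L.
7.7%/h lost → k = −ln(1 − 0.077) = 0.08013 h⁻¹.
Set 43.15·exp(−k·t) = 4.7 → t = ln(43.15/4.7)/k = 99610 s = 27.67 h.
Distance = v·t = 0.76·99610 = 75700 m = 75.70 km.

75.7 km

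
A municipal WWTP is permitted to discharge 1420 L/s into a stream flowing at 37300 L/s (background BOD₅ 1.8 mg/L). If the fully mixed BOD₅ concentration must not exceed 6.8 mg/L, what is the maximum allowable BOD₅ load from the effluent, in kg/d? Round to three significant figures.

Mass balance at the limit: 37300·1.800 + 1420·Cₑ = 38720·6.8 → Cₑ = 138.1 mg/L.
1420 L/s = 1.420 m³/s. Load = 1.420 m³/s × 138.1 g/m³ × 86 400 s/d = 16950 kg/d.

16900 kg/d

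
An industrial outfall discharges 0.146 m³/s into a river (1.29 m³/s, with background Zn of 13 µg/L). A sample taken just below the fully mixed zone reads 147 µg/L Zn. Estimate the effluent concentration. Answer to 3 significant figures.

Mass balance: 1.290·13.00 + 0.1460·Cₑ = 1.436·147.0
→ Cₑ = (1.436·147.0 − 1.290·13.00) / 0.1460 = 1331 µg/L.

1330 µg/L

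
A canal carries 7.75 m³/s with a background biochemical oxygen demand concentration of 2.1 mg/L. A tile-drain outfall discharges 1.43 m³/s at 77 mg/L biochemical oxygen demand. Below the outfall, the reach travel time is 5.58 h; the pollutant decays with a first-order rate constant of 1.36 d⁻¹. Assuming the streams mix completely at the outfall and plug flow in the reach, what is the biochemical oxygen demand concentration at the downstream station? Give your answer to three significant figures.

10.0 mg/L

After mixing, C = (7.750·2.100 + 1.430·77.00) / 9.180 = 126.4/9.180 = 13.77 mg/L.
Decay over the reach: 13.77·exp(−kt) = 13.77·0.7289 = 10.04 mg/L.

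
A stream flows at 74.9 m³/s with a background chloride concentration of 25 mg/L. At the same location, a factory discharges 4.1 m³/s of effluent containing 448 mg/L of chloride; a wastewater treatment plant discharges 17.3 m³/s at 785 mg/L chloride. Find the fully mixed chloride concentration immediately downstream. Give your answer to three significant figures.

180 mg/L

After mixing, C = (74.90·25.00 + 4.100·448.0 + 17.30·785.0) / 96.30 = 17290/96.30 = 179.5 mg/L.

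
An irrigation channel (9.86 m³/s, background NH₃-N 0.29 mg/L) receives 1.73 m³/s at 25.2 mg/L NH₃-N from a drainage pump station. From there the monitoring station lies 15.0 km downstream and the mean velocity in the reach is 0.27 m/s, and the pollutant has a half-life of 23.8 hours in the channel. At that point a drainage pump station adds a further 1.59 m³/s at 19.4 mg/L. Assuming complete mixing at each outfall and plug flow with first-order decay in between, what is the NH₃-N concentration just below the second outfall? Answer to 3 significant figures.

Mass balance: C = (9.860·0.2900 + 1.730·25.20) / 11.59 = 46.46/11.59 = 4.008 mg/L; combined flow 11.59 m³/s.
Travel time t = 15.0·1000 / 0.27 = 55560 s = 15.43 h.
Half-life 23.8 h → k = ln 2 / 23.8 = 0.02912 h⁻¹ = 0.6990 d⁻¹.
After decay, C = 4.008 × e^(−kt) = 4.008 × 0.6380 = 2.557 mg/L.
Second outfall: C = (11.59·2.557 + 1.590·19.40)/13.18 = 4.589 mg/L.

4.59 mg/L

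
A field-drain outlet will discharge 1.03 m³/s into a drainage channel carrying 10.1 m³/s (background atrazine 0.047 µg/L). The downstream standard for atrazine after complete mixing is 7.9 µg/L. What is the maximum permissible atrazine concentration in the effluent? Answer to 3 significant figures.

84.9 µg/L

At the limit, (Qr·Cr + Qe·Cₑ)/(Qr + Qe) = 7.9:
Cₑ = (11.13·7.9 − 10.10·0.04700) / 1.030 = 84.91 µg/L.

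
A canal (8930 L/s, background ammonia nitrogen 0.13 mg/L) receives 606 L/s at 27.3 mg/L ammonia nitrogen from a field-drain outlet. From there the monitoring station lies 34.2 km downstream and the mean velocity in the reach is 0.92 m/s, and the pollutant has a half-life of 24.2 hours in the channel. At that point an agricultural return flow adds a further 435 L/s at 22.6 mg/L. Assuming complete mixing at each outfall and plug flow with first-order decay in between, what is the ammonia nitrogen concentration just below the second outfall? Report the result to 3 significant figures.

Flow-weighted average: C = (8930·0.1300 + 606.0·27.30) / 9536 = 17700/9536 = 1.857 mg/L; combined flow 9536 L/s.
Travel time t = 34.2·1000 / 0.92 = 37170 s = 10.33 h.
Half-life 24.2 h → k = ln 2 / 24.2 = 0.02864 h⁻¹ = 0.6874 d⁻¹.
After decay, C = 1.857 × e^(−kt) = 1.857 × 0.7440 = 1.381 mg/L.
Second outfall: C = (9536·1.381 + 435.0·22.60)/9971 = 2.307 mg/L.

2.31 mg/L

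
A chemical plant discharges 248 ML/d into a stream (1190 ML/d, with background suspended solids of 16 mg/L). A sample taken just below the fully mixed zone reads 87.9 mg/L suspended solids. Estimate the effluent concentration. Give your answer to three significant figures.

433 mg/L

Mass balance: 1190·16.00 + 248.0·Cₑ = 1438·87.90
→ Cₑ = (1438·87.90 − 1190·16.00) / 248.0 = 432.9 mg/L.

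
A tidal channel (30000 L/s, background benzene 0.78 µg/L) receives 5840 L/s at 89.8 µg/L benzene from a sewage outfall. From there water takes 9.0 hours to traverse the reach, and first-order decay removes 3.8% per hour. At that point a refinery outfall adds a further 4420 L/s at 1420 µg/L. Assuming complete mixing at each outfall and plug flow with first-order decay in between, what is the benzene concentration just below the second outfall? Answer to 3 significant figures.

Mixed concentration C = ΣQC/ΣQ = (30000·0.7800 + 5840·89.80) / 35840 = 547800/35840 = 15.29 µg/L; combined flow 35840 L/s.
3.8%/h lost → k = −ln(1 − 0.038) = 0.03874 h⁻¹.
First-order decay: C = 15.29·exp(−k·t) = 15.29·0.7056 = 10.79 µg/L.
At the second outfall, C = (35840·10.79 + 4420·1420) / (35840 + 4420) = 165.5 µg/L.

165 µg/L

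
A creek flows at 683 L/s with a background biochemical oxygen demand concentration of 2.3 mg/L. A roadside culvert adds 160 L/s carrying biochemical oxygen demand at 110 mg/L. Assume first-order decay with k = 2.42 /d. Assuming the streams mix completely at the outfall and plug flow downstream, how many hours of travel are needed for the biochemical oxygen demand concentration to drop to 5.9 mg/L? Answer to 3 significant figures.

After mixing, C = (683.0·2.300 + 160.0·110.0) / 843.0 = 19170/843.0 = 22.74 mg/L.
22.74·exp(−k·t) = 5.9 → t = ln(22.74/5.9)/k = 48170 s = 13.38 h.

13.4 h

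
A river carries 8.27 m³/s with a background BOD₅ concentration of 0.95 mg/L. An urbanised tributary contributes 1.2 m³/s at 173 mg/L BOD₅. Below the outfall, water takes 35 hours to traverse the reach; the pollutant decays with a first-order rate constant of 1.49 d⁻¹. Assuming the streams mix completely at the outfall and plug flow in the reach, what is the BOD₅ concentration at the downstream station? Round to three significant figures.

Conservation of mass: C = (8.270·0.9500 + 1.200·173.0) / 9.470 = 215.5/9.470 = 22.75 mg/L.
First-order decay: C = 22.75·exp(−k·t) = 22.75·0.1138 = 2.590 mg/L.

2.59 mg/L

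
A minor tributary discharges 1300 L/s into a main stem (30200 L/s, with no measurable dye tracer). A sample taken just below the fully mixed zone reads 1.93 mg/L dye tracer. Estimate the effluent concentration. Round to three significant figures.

Mass balance: 30200·0 + 1300·Cₑ = 31500·1.930
→ Cₑ = (31500·1.930 − 30200·0) / 1300 = 46.77 mg/L.

46.8 mg/L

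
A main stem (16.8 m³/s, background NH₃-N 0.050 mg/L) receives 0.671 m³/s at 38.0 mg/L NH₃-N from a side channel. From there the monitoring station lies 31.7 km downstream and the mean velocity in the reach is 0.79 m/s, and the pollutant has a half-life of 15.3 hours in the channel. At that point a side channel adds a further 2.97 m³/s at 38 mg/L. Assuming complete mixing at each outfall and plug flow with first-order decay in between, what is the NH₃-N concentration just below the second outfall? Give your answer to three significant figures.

6.30 mg/L

Conservation of mass: C = (16.80·0.05000 + 0.6710·38.00) / 17.47 = 26.34/17.47 = 1.508 mg/L; combined flow 17.47 m³/s.
Travel time t = 31.7·1000 / 0.79 = 40130 s = 11.15 h.
Half-life 15.3 h → k = ln 2 / 15.3 = 0.04530 h⁻¹ = 1.087 d⁻¹.
First-order decay: C = 1.508·exp(−k·t) = 1.508·0.6035 = 0.9098 mg/L.
At the second outfall, C = (17.47·0.9098 + 2.970·38.00) / (17.47 + 2.970) = 6.299 mg/L.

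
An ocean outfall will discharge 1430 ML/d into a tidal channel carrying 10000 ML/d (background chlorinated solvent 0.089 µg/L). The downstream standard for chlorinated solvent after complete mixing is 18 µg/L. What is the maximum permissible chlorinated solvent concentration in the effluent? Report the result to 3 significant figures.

143 µg/L

At the limit, (Qr·Cr + Qe·Cₑ)/(Qr + Qe) = 18:
Cₑ = (11430·18 − 10000·0.08900) / 1430 = 143.3 µg/L.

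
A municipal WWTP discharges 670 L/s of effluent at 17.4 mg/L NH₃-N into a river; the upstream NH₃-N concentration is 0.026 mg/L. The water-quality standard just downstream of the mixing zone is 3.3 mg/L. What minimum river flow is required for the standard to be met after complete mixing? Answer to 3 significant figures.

Set C_mix = 3.3: (Q·0.02600 + 670.0·17.40) / (Q + 670.0) = 3.3
→ Q = 670.0·(17.40 − 3.3)/(3.3 − 0.02600) = 2885 L/s.

2890 L/s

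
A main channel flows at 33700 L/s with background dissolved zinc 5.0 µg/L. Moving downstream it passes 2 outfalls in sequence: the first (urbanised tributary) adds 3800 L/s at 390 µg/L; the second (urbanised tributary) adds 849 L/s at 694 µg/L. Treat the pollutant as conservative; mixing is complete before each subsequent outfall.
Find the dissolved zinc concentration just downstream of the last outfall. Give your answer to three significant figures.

After outfall 1: Q = 33700 + 3800 = 37500 L/s; C = (33700·5.000 + 3800·390.0)/37500 = 44.01 µg/L.
After outfall 2: Q = 37500 + 849.0 = 38350 L/s; C = (37500·44.01 + 849.0·694.0)/38350 = 58.40 µg/L.

58.4 µg/L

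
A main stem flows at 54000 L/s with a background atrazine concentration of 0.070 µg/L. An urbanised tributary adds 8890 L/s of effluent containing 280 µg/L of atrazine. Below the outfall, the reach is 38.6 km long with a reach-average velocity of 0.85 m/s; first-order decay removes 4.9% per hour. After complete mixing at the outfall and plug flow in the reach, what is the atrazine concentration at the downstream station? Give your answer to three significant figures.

After mixing, C = (54000·0.07000 + 8890·280.0) / 62890 = 2493000/62890 = 39.64 µg/L.
Travel time t = 38.6·1000 / 0.85 = 45410 s = 12.61 h.
4.9%/h lost → k = −ln(1 − 0.049) = 0.05024 h⁻¹.
Applying C = C₀e^(−kt): 39.64 × 0.5306 = 21.03 µg/L.

21.0 µg/L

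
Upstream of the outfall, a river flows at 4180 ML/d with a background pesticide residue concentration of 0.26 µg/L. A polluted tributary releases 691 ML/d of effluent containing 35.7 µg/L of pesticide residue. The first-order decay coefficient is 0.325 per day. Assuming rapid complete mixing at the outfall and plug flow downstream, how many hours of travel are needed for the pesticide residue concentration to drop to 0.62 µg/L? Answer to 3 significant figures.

Flow-weighted average: C = (4180·0.2600 + 691.0·35.70) / 4871 = 25760/4871 = 5.288 µg/L.
5.288·exp(−k·t) = 0.62 → t = ln(5.288/0.62)/k = 569800 s = 158.3 h.

158 h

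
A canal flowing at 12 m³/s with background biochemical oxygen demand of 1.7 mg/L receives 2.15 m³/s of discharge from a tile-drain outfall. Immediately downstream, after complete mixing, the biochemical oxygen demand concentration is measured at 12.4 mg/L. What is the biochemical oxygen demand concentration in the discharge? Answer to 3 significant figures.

Mass balance: 12.00·1.700 + 2.150·Cₑ = 14.15·12.40
→ Cₑ = (14.15·12.40 − 12.00·1.700) / 2.150 = 72.12 mg/L.

72.1 mg/L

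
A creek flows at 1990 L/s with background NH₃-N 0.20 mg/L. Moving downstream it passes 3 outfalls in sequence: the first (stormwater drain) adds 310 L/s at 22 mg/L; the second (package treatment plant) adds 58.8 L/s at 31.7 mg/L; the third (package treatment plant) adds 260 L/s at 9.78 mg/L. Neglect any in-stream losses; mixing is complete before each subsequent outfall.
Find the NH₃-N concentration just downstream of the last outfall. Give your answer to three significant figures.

4.44 mg/L

Below outfall 1: Q → 2300 L/s, C = (1990·0.2000 + 310.0·22.00)/2300 = 3.138 mg/L.
Below outfall 2: Q → 2359 L/s, C = (2300·3.138 + 58.80·31.70)/2359 = 3.850 mg/L.
Below outfall 3: Q → 2619 L/s, C = (2359·3.850 + 260.0·9.780)/2619 = 4.439 mg/L.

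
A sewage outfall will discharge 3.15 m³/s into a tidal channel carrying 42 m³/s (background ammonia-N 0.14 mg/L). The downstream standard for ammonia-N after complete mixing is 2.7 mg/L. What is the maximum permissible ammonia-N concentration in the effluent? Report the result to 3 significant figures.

36.8 mg/L

At the limit, (Qr·Cr + Qe·Cₑ)/(Qr + Qe) = 2.7:
Cₑ = (45.15·2.7 − 42.00·0.1400) / 3.150 = 36.83 mg/L.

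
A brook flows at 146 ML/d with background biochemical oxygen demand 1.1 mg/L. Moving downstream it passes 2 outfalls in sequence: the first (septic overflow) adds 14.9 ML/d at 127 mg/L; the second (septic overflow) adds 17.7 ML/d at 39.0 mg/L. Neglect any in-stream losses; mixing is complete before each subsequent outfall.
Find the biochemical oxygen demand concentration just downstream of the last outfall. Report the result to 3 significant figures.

Below outfall 1: Q → 160.9 ML/d, C = (146.0·1.100 + 14.90·127.0)/160.9 = 12.76 mg/L.
Below outfall 2: Q → 178.6 ML/d, C = (160.9·12.76 + 17.70·39.00)/178.6 = 15.36 mg/L.

15.4 mg/L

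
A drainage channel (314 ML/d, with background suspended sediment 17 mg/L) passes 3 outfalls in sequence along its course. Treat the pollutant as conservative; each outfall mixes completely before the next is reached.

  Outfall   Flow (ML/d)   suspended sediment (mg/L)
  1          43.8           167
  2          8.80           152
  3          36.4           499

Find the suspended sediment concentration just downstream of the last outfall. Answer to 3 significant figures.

79.8 mg/L

Outfall 1: combined Q = 357.8 ML/d; C = (314.0·17.00 + 43.80·167.0)/357.8 = 35.36 mg/L.
Outfall 2: combined Q = 366.6 ML/d; C = (357.8·35.36 + 8.800·152.0)/366.6 = 38.16 mg/L.
Outfall 3: combined Q = 403.0 ML/d; C = (366.6·38.16 + 36.40·499.0)/403.0 = 79.79 mg/L.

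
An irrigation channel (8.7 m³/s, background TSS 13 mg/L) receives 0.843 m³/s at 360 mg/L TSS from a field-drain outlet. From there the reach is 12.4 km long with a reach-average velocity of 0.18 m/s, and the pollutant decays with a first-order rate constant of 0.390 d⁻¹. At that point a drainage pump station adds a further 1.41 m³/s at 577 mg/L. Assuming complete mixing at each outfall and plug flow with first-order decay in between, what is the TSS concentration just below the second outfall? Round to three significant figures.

Mixed concentration C = ΣQC/ΣQ = (8.700·13.00 + 0.8430·360.0) / 9.543 = 416.6/9.543 = 43.65 mg/L; combined flow 9.543 m³/s.
Travel time t = 12.4·1000 / 0.18 = 68890 s = 19.14 h.
Decay over the reach: 43.65·exp(−kt) = 43.65·0.7327 = 31.99 mg/L.
At the second outfall, C = (9.543·31.99 + 1.410·577.0) / (9.543 + 1.410) = 102.1 mg/L.

102 mg/L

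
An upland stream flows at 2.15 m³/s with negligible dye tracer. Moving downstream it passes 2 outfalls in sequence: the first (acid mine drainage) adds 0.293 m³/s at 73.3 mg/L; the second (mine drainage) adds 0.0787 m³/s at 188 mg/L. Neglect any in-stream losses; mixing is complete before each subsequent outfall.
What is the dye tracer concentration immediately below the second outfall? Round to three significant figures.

After outfall 1: Q = 2.150 + 0.2930 = 2.443 m³/s; C = (2.150·0 + 0.2930·73.30)/2.443 = 8.791 mg/L.
After outfall 2: Q = 2.443 + 0.07870 = 2.522 m³/s; C = (2.443·8.791 + 0.07870·188.0)/2.522 = 14.38 mg/L.

14.4 mg/L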